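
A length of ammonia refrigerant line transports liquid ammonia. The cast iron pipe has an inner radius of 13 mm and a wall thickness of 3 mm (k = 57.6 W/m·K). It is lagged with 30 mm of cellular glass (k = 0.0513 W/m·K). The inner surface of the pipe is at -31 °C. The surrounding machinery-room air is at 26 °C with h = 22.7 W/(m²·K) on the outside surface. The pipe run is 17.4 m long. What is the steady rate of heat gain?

Q ≈ 289 W

For a radial system each layer contributes R = ln(r_out/r_in)/(2πkL); films add R = 1/(hA).
R_cast iron pipe wall = ln(16/13)/(2π×57.6×17.4) = 3.297×10^-5 K/W
R_cellular glass = ln(46/16)/(2π×0.0513×17.4) = 0.1883 K/W
R_outer film = 1/(h_o·2πr_oL) = 1/(22.7×2π×0.046×17.4) = 0.00876 K/W
R_total = 0.1971 K/W
Q = ΔT/R_total = 57/0.1971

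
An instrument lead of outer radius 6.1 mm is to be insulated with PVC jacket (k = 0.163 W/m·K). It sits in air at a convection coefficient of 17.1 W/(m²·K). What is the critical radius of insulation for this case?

For a cylinder r_cr = k/h = 0.163/17.1
r_cr = 9.53 mm; since the bare radius (6.1 mm) is below r_cr, adding a thin layer of insulation will *increase* heat loss.

r_cr ≈ 9.53 mm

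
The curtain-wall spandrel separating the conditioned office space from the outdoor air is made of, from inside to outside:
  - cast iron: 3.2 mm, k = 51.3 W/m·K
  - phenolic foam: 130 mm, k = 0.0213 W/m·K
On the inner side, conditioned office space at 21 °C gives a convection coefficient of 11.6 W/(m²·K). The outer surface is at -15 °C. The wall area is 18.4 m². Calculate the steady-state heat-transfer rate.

Treating each layer as a thermal resistance in series:
R_inner film = 1/(h_i·A) = 1/(11.6×18.4) = 0.004685 K/W
R_cast iron = L/(kA) = 0.0032/(51.3×18.4) = 3.39×10^-6 K/W
R_phenolic foam = L/(kA) = 0.13/(0.0213×18.4) = 0.3317 K/W
R_total = 0.3364 K/W
Q = ΔT / R_total = 36 / 0.3364

Q ≈ 107 W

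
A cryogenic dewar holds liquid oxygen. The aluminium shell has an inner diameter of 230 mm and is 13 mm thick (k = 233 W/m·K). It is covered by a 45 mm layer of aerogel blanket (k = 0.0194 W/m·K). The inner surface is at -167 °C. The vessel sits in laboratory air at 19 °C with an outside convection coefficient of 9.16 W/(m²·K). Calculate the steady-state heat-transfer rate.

Each spherical layer contributes R = (1/r_i − 1/r_o)/(4πk):
R_aluminium shell = (1/0.115 − 1/0.128)/(4π×233) = 3.016×10^-4 K/W
R_aerogel blanket = (1/0.128 − 1/0.173)/(4π×0.0194) = 8.336 K/W
R_outer film = 1/(h·4πr_o²) = 1/(9.16×4π×0.173²) = 0.2903 K/W
R_total = 8.626 K/W
Q = ΔT/R_total = 186/8.626

Q ≈ 21.6 W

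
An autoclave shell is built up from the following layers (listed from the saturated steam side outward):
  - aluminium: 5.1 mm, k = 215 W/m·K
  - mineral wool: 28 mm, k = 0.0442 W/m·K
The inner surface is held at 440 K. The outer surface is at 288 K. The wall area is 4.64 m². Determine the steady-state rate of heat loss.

Using the resistance-network approach (series):
R_aluminium = L/(kA) = 0.0051/(215×4.64) = 5.112×10^-6 K/W
R_mineral wool = L/(kA) = 0.028/(0.0442×4.64) = 0.1365 K/W
R_total = 0.1365 K/W
Q = ΔT / R_total = 152 / 0.1365

Q ≈ 1110 W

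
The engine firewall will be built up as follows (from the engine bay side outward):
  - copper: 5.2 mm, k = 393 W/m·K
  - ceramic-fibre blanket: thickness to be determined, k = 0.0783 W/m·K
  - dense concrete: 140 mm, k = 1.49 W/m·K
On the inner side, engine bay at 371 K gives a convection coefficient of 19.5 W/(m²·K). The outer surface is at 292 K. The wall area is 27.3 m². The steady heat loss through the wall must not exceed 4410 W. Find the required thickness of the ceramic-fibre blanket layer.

Series thermal resistances:
R_inner film = 1/(h_i·A) = 1/(19.5×27.3) = 0.001878 K/W
R_copper = L/(kA) = 0.0052/(393×27.3) = 4.847×10^-7 K/W
R_dense concrete = L/(kA) = 0.14/(1.49×27.3) = 0.003442 K/W
Sum of the known resistances R_other = 0.005321 K/W
Required total resistance R_tot = ΔT/Q_allow = 79/4410 = 0.01791 K/W
R_ceramic-fibre blanket = R_tot − R_other = 0.01259 K/W
L = R·k·A = 0.01259×0.0783×27.3

L ≈ 26.9 mm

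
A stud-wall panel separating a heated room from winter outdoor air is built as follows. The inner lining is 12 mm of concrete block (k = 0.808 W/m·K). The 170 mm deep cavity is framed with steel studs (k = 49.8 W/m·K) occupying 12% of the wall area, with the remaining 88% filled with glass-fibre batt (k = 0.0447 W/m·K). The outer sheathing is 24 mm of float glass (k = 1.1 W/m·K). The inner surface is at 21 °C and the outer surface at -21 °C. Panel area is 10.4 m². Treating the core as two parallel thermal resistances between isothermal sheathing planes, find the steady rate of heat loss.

Sheathing layers in series; stud and cavity paths in parallel between them.
R_inner = 0.012/(0.808×10.4) = 0.001428 K/W
R_stud  = 0.17/(49.8×0.12×10.4) = 0.002735 K/W
R_cav   = 0.17/(0.0447×0.88×10.4) = 0.4156 K/W
1/R_core = 1/R_stud + 1/R_cav → R_core = 0.002717 K/W
R_outer = 0.024/(1.1×10.4) = 0.002098 K/W
R_total = 0.006243 K/W
Q = ΔT/R_total = 42/0.006243

Q ≈ 6730 W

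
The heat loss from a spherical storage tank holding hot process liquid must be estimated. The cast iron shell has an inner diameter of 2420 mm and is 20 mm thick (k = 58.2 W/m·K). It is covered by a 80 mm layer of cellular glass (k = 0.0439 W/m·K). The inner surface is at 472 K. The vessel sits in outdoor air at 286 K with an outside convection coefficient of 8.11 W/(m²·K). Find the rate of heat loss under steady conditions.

Radial (spherical) resistances in series:
R_cast iron shell = (1/1.21 − 1/1.23)/(4π×58.2) = 1.837×10^-5 K/W
R_cellular glass = (1/1.23 − 1/1.31)/(4π×0.0439) = 0.09 K/W
R_outer film = 1/(h·4πr_o²) = 1/(8.11×4π×1.31²) = 0.005718 K/W
R_total = 0.09574 K/W
Q = ΔT/R_total = 186/0.09574

Q ≈ 1940 W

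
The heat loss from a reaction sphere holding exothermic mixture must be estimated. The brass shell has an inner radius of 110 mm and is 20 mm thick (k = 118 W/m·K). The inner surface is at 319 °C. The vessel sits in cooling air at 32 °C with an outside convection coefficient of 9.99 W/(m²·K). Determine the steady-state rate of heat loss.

Q ≈ 608 W

For a spherical shell R = (1/r₁ − 1/r₂)/(4πk); film R = 1/(h·4πr²). In series:
R_brass shell = (1/0.11 − 1/0.13)/(4π×118) = 9.432×10^-4 K/W
R_outer film = 1/(h·4πr_o²) = 1/(9.99×4π×0.13²) = 0.4713 K/W
R_total = 0.4723 K/W
Q = ΔT/R_total = 287/0.4723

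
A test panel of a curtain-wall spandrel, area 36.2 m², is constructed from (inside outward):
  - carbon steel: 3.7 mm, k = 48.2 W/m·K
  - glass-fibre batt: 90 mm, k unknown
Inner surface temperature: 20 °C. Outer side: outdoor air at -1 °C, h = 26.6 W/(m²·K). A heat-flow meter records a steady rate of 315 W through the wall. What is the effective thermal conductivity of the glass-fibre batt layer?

k ≈ 0.0379 W/(m·K)

Series thermal resistances:
R_carbon steel = L/(kA) = 0.0037/(48.2×36.2) = 2.121×10^-6 K/W
R_outer film = 1/(h_o·A) = 1/(26.6×36.2) = 0.001039 K/W
Sum of known resistances R_other = 0.001041 K/W
Total R = ΔT/Q = 21/315 = 0.06667 K/W
R_glass-fibre batt = R_total − R_other = 0.06563 K/W
k = L/(R·A) = 0.09/(0.06563×36.2)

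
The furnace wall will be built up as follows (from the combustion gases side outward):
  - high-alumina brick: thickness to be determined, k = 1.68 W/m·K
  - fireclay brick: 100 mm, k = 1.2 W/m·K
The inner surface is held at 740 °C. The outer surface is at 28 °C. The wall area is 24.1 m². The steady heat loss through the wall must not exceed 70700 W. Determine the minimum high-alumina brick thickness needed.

Treating each layer as a thermal resistance in series:
R_fireclay brick = L/(kA) = 0.1/(1.2×24.1) = 0.003458 K/W
Sum of the known resistances R_other = 0.003458 K/W
Required total resistance R_tot = ΔT/Q_allow = 712/70700 = 0.01007 K/W
R_high-alumina brick = R_tot − R_other = 0.006613 K/W
L = R·k·A = 0.006613×1.68×24.1

L ≈ 268 mm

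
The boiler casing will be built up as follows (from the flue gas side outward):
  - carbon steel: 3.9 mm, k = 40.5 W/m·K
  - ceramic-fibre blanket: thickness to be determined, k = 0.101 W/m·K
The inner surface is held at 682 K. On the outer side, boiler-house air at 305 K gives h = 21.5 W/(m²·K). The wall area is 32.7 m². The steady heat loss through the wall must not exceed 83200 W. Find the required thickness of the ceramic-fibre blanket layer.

L ≈ 10.3 mm

Thermal resistances in series:
R_carbon steel = L/(kA) = 0.0039/(40.5×32.7) = 2.945×10^-6 K/W
R_outer film = 1/(h_o·A) = 1/(21.5×32.7) = 0.001422 K/W
Sum of the known resistances R_other = 0.001425 K/W
Required total resistance R_tot = ΔT/Q_allow = 377/83200 = 0.004531 K/W
R_ceramic-fibre blanket = R_tot − R_other = 0.003106 K/W
L = R·k·A = 0.003106×0.101×32.7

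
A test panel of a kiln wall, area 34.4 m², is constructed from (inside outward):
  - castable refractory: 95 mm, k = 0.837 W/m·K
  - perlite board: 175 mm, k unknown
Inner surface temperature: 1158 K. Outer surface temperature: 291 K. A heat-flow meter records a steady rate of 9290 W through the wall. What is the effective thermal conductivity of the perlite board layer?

Thermal resistances in series:
R_castable refractory = L/(kA) = 0.095/(0.837×34.4) = 0.003299 K/W
Sum of known resistances R_other = 0.003299 K/W
Total R = ΔT/Q = 867/9290 = 0.09333 K/W
R_perlite board = R_total − R_other = 0.09003 K/W
k = L/(R·A) = 0.175/(0.09003×34.4)

k ≈ 0.0565 W/(m·K)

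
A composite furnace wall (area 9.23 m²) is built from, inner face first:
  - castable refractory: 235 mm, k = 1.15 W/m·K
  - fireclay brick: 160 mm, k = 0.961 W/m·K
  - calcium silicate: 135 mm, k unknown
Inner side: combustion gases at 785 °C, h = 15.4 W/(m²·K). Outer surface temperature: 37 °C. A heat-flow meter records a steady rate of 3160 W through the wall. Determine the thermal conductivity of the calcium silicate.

k ≈ 0.0772 W/(m·K)

Model the wall as resistances in series:
R_inner film = 1/(h_i·A) = 1/(15.4×9.23) = 0.007035 K/W
R_castable refractory = L/(kA) = 0.235/(1.15×9.23) = 0.02214 K/W
R_fireclay brick = L/(kA) = 0.16/(0.961×9.23) = 0.01804 K/W
Sum of known resistances R_other = 0.04721 K/W
Total R = ΔT/Q = 748/3160 = 0.2367 K/W
R_calcium silicate = R_total − R_other = 0.1895 K/W
k = L/(R·A) = 0.135/(0.1895×9.23)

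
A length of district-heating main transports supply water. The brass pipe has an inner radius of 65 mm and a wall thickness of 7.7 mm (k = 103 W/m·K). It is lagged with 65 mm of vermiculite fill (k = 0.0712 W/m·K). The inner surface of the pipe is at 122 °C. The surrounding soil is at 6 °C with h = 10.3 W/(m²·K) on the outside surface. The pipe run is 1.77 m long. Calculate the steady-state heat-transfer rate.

For a radial system each layer contributes R = ln(r_out/r_in)/(2πkL); films add R = 1/(hA).
R_brass pipe wall = ln(72.7/65)/(2π×103×1.77) = 9.773×10^-5 K/W
R_vermiculite fill = ln(137.7/72.7)/(2π×0.0712×1.77) = 0.8067 K/W
R_outer film = 1/(h_o·2πr_oL) = 1/(10.3×2π×0.1377×1.77) = 0.0634 K/W
R_total = 0.8702 K/W
Q = ΔT/R_total = 116/0.8702

Q ≈ 133 W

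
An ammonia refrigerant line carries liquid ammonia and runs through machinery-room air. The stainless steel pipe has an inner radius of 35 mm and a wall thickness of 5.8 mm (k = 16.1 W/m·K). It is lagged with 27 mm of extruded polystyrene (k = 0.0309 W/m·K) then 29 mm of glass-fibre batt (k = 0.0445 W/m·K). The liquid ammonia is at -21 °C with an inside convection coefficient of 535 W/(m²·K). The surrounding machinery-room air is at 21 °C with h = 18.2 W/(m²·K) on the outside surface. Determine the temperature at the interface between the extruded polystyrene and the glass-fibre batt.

T ≈ 6.64 °C

Treating each annulus and film as a series resistance:
R_inner film = 1/(h_i·2πr₁L) = 1/(535×2π×0.035×1) = 0.0085 K/W
R_stainless steel pipe wall = ln(40.8/35)/(2π×16.1×1) = 0.001516 K/W
R_extruded polystyrene = ln(67.8/40.8)/(2π×0.0309×1) = 2.616 K/W
R_glass-fibre batt = ln(96.8/67.8)/(2π×0.0445×1) = 1.274 K/W
R_outer film = 1/(h_o·2πr_oL) = 1/(18.2×2π×0.0968×1) = 0.09034 K/W
R_total = 3.99 K/W
Q = ΔT/R_total = 42/3.99
Q = 10.5 W/m
T_interface = T_inner + Q·ΣR(inner→interface) = -21 + 10.5×2.626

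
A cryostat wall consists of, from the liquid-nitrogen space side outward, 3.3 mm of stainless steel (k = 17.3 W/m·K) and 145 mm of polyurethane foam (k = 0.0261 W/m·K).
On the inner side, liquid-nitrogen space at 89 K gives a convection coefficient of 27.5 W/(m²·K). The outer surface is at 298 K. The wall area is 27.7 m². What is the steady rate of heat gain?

Q ≈ 1040 W

Treating each layer as a thermal resistance in series:
R_inner film = 1/(h_i·A) = 1/(27.5×27.7) = 0.001313 K/W
R_stainless steel = L/(kA) = 0.0033/(17.3×27.7) = 6.886×10^-6 K/W
R_polyurethane foam = L/(kA) = 0.145/(0.0261×27.7) = 0.2006 K/W
R_total = 0.2019 K/W
Q = ΔT / R_total = 209 / 0.2019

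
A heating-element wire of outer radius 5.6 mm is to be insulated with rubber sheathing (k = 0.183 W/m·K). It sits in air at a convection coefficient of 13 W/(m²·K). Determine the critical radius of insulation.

r_cr ≈ 14.1 mm

For a cylinder r_cr = k/h = 0.183/13
r_cr = 14.1 mm; since the bare radius (5.6 mm) is below r_cr, adding a thin layer of insulation will *increase* heat loss.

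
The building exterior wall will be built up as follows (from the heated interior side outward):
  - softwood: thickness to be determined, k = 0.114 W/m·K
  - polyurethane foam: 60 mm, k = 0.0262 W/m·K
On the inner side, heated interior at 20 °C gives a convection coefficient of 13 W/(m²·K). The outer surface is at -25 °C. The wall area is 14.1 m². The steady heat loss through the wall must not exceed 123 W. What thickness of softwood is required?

L ≈ 318 mm

Thermal resistances in series:
R_inner film = 1/(h_i·A) = 1/(13×14.1) = 0.005456 K/W
R_polyurethane foam = L/(kA) = 0.06/(0.0262×14.1) = 0.1624 K/W
Sum of the known resistances R_other = 0.1679 K/W
Required total resistance R_tot = ΔT/Q_allow = 45/123 = 0.3659 K/W
R_softwood = R_tot − R_other = 0.198 K/W
L = R·k·A = 0.198×0.114×14.1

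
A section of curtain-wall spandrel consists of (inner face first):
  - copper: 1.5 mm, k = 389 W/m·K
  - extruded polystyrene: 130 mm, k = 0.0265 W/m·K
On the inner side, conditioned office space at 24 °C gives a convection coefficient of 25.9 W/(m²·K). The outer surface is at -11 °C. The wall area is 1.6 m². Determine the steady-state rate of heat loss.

Using the resistance-network approach (series):
R_inner film = 1/(h_i·A) = 1/(25.9×1.6) = 0.02413 K/W
R_copper = L/(kA) = 0.0015/(389×1.6) = 2.41×10^-6 K/W
R_extruded polystyrene = L/(kA) = 0.13/(0.0265×1.6) = 3.066 K/W
R_total = 3.09 K/W
Q = ΔT / R_total = 35 / 3.09

Q ≈ 11.3 W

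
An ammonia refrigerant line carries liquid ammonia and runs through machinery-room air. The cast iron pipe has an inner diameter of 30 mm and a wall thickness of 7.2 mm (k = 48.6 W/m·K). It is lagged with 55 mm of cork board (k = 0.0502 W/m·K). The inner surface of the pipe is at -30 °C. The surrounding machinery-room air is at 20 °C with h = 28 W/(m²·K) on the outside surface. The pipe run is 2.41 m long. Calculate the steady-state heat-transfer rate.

Treating each annulus and film as a series resistance:
R_cast iron pipe wall = ln(22.2/15)/(2π×48.6×2.41) = 5.327×10^-4 K/W
R_cork board = ln(77.2/22.2)/(2π×0.0502×2.41) = 1.64 K/W
R_outer film = 1/(h_o·2πr_oL) = 1/(28×2π×0.0772×2.41) = 0.03055 K/W
R_total = 1.671 K/W
Q = ΔT/R_total = 50/1.671

Q ≈ 29.9 W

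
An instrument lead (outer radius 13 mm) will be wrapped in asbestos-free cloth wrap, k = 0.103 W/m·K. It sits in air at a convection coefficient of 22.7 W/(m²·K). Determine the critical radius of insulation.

For a cylinder r_cr = k/h = 0.103/22.7
r_cr = 4.54 mm; since the bare radius (13 mm) is above r_cr, any added insulation will reduce heat loss.

r_cr ≈ 4.54 mm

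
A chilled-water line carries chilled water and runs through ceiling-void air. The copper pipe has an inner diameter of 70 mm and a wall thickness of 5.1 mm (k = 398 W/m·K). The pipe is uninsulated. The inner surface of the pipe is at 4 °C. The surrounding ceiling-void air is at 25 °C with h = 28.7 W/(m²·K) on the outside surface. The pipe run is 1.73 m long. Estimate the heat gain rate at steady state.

Q ≈ 263 W

Per-layer cylindrical resistances, series-summed:
R_copper pipe wall = ln(40.1/35)/(2π×398×1.73) = 3.144×10^-5 K/W
R_outer film = 1/(h_o·2πr_oL) = 1/(28.7×2π×0.0401×1.73) = 0.07994 K/W
R_total = 0.07997 K/W
Q = ΔT/R_total = 21/0.07997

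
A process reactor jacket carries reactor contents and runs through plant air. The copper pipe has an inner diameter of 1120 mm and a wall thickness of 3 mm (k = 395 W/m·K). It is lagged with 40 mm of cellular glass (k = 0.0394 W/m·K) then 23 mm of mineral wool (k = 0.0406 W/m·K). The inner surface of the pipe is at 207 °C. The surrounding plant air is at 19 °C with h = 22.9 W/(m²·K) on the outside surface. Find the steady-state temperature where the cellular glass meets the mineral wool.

T ≈ 87.2 °C

Cylindrical conduction, so R = ln(r₂/r₁)/(2πkL) per layer, in series:
R_copper pipe wall = ln(563/560)/(2π×395×1) = 2.153×10^-6 K/W
R_cellular glass = ln(603/563)/(2π×0.0394×1) = 0.2773 K/W
R_mineral wool = ln(626/603)/(2π×0.0406×1) = 0.1467 K/W
R_outer film = 1/(h_o·2πr_oL) = 1/(22.9×2π×0.626×1) = 0.0111 K/W
R_total = 0.4351 K/W
Q = ΔT/R_total = 188/0.4351
Q = 432 W/m
T_interface = T_inner − Q·ΣR(inner→interface) = 207 − 432×0.2773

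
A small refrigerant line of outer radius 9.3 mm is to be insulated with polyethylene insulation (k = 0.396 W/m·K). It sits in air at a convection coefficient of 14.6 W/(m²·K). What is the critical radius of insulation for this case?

For a cylinder r_cr = k/h = 0.396/14.6
r_cr = 27.1 mm; since the bare radius (9.3 mm) is below r_cr, adding a thin layer of insulation will *increase* heat loss.

r_cr ≈ 27.1 mm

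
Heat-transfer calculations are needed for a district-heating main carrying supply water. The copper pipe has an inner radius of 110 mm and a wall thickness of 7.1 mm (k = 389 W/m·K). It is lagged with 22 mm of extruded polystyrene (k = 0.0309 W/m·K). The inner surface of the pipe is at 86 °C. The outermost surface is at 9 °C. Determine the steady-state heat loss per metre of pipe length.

q′ ≈ 86.8 W/m

Cylindrical conduction, so R = ln(r₂/r₁)/(2πkL) per layer, in series:
R_copper pipe wall = ln(117.1/110)/(2π×389×1) = 2.559×10^-5 K/W
R_extruded polystyrene = ln(139.1/117.1)/(2π×0.0309×1) = 0.8868 K/W
R_total = 0.8868 K/W
Q = ΔT/R_total = 77/0.8868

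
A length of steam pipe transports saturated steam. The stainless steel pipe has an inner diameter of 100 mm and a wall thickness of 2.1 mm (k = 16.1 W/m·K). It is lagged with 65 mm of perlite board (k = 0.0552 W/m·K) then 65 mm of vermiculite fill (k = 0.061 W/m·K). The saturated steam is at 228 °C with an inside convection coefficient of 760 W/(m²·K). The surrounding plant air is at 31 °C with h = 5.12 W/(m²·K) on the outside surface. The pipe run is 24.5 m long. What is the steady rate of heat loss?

Cylindrical conduction, so R = ln(r₂/r₁)/(2πkL) per layer, in series:
R_inner film = 1/(h_i·2πr₁L) = 1/(760×2π×0.05×24.5) = 1.71×10^-4 K/W
R_stainless steel pipe wall = ln(52.1/50)/(2π×16.1×24.5) = 1.66×10^-5 K/W
R_perlite board = ln(117.1/52.1)/(2π×0.0552×24.5) = 0.09531 K/W
R_vermiculite fill = ln(182.1/117.1)/(2π×0.061×24.5) = 0.04702 K/W
R_outer film = 1/(h_o·2πr_oL) = 1/(5.12×2π×0.1821×24.5) = 0.006967 K/W
R_total = 0.1495 K/W
Q = ΔT/R_total = 197/0.1495

Q ≈ 1320 W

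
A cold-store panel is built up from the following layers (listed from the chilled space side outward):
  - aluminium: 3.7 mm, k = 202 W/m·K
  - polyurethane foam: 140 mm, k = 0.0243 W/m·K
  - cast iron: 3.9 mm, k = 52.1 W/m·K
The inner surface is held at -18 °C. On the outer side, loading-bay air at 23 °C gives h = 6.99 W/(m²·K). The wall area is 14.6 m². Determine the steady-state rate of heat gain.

Q ≈ 101 W

Series thermal resistances:
R_aluminium = L/(kA) = 0.0037/(202×14.6) = 1.255×10^-6 K/W
R_polyurethane foam = L/(kA) = 0.14/(0.0243×14.6) = 0.3946 K/W
R_cast iron = L/(kA) = 0.0039/(52.1×14.6) = 5.127×10^-6 K/W
R_outer film = 1/(h_o·A) = 1/(6.99×14.6) = 0.009799 K/W
R_total = 0.4044 K/W
Q = ΔT / R_total = 41 / 0.4044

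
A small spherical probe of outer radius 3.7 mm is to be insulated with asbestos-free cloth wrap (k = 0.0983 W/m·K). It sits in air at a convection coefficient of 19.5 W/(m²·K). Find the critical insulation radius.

For a sphere r_cr = 2k/h = 2×0.0983/19.5
r_cr = 10.1 mm; since the bare radius (3.7 mm) is below r_cr, adding a thin layer of insulation will *increase* heat loss.

r_cr ≈ 10.1 mm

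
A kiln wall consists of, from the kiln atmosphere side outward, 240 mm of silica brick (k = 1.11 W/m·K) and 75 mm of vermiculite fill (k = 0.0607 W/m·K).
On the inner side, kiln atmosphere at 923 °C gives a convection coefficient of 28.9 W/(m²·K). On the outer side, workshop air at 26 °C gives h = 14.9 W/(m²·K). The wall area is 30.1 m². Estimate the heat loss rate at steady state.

Treating each layer as a thermal resistance in series:
R_inner film = 1/(h_i·A) = 1/(28.9×30.1) = 0.00115 K/W
R_silica brick = L/(kA) = 0.24/(1.11×30.1) = 0.007183 K/W
R_vermiculite fill = L/(kA) = 0.075/(0.0607×30.1) = 0.04105 K/W
R_outer film = 1/(h_o·A) = 1/(14.9×30.1) = 0.00223 K/W
R_total = 0.05161 K/W
Q = ΔT / R_total = 897 / 0.05161

Q ≈ 17400 W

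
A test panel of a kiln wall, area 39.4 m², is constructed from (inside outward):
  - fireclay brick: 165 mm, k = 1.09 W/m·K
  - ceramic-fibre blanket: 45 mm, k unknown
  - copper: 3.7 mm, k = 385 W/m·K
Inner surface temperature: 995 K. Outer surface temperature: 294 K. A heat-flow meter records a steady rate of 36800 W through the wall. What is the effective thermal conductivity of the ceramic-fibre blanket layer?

Series thermal resistances:
R_fireclay brick = L/(kA) = 0.165/(1.09×39.4) = 0.003842 K/W
R_copper = L/(kA) = 0.0037/(385×39.4) = 2.439×10^-7 K/W
Sum of known resistances R_other = 0.003842 K/W
Total R = ΔT/Q = 701/36800 = 0.01905 K/W
R_ceramic-fibre blanket = R_total − R_other = 0.01521 K/W
k = L/(R·A) = 0.045/(0.01521×39.4)

k ≈ 0.0751 W/(m·K)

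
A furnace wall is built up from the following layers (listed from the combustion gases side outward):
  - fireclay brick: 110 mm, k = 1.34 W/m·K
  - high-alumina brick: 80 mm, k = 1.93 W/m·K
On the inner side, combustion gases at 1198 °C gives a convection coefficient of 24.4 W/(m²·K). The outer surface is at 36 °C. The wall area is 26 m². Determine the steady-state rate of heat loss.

Q ≈ 184000 W

Series thermal resistances:
R_inner film = 1/(h_i·A) = 1/(24.4×26) = 0.001576 K/W
R_fireclay brick = L/(kA) = 0.11/(1.34×26) = 0.003157 K/W
R_high-alumina brick = L/(kA) = 0.08/(1.93×26) = 0.001594 K/W
R_total = 0.006328 K/W
Q = ΔT / R_total = 1162 / 0.006328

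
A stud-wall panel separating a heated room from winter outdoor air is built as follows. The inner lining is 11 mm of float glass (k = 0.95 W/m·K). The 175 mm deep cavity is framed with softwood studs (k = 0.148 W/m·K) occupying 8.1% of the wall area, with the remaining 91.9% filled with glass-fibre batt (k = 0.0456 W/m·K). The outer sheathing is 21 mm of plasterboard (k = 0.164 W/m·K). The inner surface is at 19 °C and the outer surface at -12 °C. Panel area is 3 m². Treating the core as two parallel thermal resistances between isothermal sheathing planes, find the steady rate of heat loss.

Q ≈ 27.5 W

Sheathing layers in series; stud and cavity paths in parallel between them.
R_inner = 0.011/(0.95×3) = 0.00386 K/W
R_stud  = 0.175/(0.148×0.081×3) = 4.866 K/W
R_cav   = 0.175/(0.0456×0.919×3) = 1.392 K/W
1/R_core = 1/R_stud + 1/R_cav → R_core = 1.082 K/W
R_outer = 0.021/(0.164×3) = 0.04268 K/W
R_total = 1.129 K/W
Q = ΔT/R_total = 31/1.129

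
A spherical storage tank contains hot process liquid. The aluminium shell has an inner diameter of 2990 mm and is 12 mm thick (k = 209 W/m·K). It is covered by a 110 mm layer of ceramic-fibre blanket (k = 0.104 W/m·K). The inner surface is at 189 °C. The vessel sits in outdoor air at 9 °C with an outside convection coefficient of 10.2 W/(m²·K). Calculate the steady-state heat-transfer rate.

Q ≈ 4800 W

For a spherical shell R = (1/r₁ − 1/r₂)/(4πk); film R = 1/(h·4πr²). In series:
R_aluminium shell = (1/1.495 − 1/1.507)/(4π×209) = 2.028×10^-6 K/W
R_ceramic-fibre blanket = (1/1.507 − 1/1.617)/(4π×0.104) = 0.03454 K/W
R_outer film = 1/(h·4πr_o²) = 1/(10.2×4π×1.617²) = 0.002984 K/W
R_total = 0.03753 K/W
Q = ΔT/R_total = 180/0.03753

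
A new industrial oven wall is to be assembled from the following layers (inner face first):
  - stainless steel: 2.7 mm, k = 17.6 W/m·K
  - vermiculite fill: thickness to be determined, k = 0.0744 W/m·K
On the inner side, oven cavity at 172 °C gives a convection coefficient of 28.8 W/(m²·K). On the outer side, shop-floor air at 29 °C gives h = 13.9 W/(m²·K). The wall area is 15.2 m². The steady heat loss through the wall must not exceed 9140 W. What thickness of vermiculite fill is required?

L ≈ 9.75 mm

Series thermal resistances:
R_inner film = 1/(h_i·A) = 1/(28.8×15.2) = 0.002284 K/W
R_stainless steel = L/(kA) = 0.0027/(17.6×15.2) = 1.009×10^-5 K/W
R_outer film = 1/(h_o·A) = 1/(13.9×15.2) = 0.004733 K/W
Sum of the known resistances R_other = 0.007028 K/W
Required total resistance R_tot = ΔT/Q_allow = 143/9140 = 0.01565 K/W
R_vermiculite fill = R_tot − R_other = 0.008618 K/W
L = R·k·A = 0.008618×0.0744×15.2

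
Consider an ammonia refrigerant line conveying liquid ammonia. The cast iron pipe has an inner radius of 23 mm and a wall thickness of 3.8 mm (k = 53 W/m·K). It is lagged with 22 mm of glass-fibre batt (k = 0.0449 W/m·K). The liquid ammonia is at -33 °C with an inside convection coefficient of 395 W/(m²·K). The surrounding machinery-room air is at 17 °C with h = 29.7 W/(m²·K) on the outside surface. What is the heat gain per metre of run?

q′ ≈ 22.2 W/m

Cylindrical conduction, so R = ln(r₂/r₁)/(2πkL) per layer, in series:
R_inner film = 1/(h_i·2πr₁L) = 1/(395×2π×0.023×1) = 0.01752 K/W
R_cast iron pipe wall = ln(26.8/23)/(2π×53×1) = 4.592×10^-4 K/W
R_glass-fibre batt = ln(48.8/26.8)/(2π×0.0449×1) = 2.124 K/W
R_outer film = 1/(h_o·2πr_oL) = 1/(29.7×2π×0.0488×1) = 0.1098 K/W
R_total = 2.252 K/W
Q = ΔT/R_total = 50/2.252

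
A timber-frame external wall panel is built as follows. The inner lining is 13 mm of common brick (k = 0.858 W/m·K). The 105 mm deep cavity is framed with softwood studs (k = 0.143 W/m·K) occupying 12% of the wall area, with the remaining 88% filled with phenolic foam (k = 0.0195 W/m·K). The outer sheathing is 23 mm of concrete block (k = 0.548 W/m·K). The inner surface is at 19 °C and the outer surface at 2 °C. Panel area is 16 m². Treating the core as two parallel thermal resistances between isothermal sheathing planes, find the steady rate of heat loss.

Q ≈ 87.3 W

Sheathing layers in series; stud and cavity paths in parallel between them.
R_inner = 0.013/(0.858×16) = 9.47×10^-4 K/W
R_stud  = 0.105/(0.143×0.12×16) = 0.3824 K/W
R_cav   = 0.105/(0.0195×0.88×16) = 0.3824 K/W
1/R_core = 1/R_stud + 1/R_cav → R_core = 0.1912 K/W
R_outer = 0.023/(0.548×16) = 0.002623 K/W
R_total = 0.1948 K/W
Q = ΔT/R_total = 17/0.1948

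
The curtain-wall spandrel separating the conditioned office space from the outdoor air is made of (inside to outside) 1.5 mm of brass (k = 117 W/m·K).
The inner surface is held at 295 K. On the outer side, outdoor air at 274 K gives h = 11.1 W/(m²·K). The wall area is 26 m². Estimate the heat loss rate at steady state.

Q ≈ 6060 W

Thermal resistances in series:
R_brass = L/(kA) = 0.0015/(117×26) = 4.931×10^-7 K/W
R_outer film = 1/(h_o·A) = 1/(11.1×26) = 0.003465 K/W
R_total = 0.003465 K/W
Q = ΔT / R_total = 21 / 0.003465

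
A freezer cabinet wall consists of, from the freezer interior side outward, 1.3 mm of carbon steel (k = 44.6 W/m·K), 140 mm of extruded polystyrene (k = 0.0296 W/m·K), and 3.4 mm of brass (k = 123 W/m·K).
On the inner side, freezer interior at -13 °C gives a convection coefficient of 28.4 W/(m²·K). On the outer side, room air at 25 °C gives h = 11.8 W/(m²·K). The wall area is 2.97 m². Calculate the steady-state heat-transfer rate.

Q ≈ 23.3 W

Series thermal resistances:
R_inner film = 1/(h_i·A) = 1/(28.4×2.97) = 0.01186 K/W
R_carbon steel = L/(kA) = 0.0013/(44.6×2.97) = 9.814×10^-6 K/W
R_extruded polystyrene = L/(kA) = 0.14/(0.0296×2.97) = 1.593 K/W
R_brass = L/(kA) = 0.0034/(123×2.97) = 9.307×10^-6 K/W
R_outer film = 1/(h_o·A) = 1/(11.8×2.97) = 0.02853 K/W
R_total = 1.633 K/W
Q = ΔT / R_total = 38 / 1.633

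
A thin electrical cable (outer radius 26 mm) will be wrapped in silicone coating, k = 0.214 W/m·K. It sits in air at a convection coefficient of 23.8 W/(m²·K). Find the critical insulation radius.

r_cr ≈ 8.99 mm

For a cylinder r_cr = k/h = 0.214/23.8
r_cr = 8.99 mm; since the bare radius (26 mm) is above r_cr, any added insulation will reduce heat loss.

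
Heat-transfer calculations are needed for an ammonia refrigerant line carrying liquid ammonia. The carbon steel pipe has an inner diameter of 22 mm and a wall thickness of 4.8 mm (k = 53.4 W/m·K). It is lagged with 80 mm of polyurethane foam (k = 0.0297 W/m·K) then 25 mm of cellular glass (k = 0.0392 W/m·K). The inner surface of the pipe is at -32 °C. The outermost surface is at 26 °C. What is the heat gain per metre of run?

q′ ≈ 5.47 W/m

Radial resistances (cylindrical: R_cond = ln(r_o/r_i)/(2πkL), R_conv = 1/(h·2πrL)):
R_carbon steel pipe wall = ln(15.8/11)/(2π×53.4×1) = 0.001079 K/W
R_polyurethane foam = ln(95.8/15.8)/(2π×0.0297×1) = 9.658 K/W
R_cellular glass = ln(120.8/95.8)/(2π×0.0392×1) = 0.9414 K/W
R_total = 10.6 K/W
Q = ΔT/R_total = 58/10.6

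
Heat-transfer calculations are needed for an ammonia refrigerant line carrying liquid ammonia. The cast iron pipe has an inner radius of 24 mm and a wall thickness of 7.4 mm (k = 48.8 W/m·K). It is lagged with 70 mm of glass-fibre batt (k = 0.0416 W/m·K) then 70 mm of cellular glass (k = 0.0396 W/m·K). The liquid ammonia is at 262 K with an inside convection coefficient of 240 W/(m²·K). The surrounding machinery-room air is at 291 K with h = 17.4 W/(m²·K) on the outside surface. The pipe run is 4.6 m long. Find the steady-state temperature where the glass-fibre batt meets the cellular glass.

For a radial system each layer contributes R = ln(r_out/r_in)/(2πkL); films add R = 1/(hA).
R_inner film = 1/(h_i·2πr₁L) = 1/(240×2π×0.024×4.6) = 0.006007 K/W
R_cast iron pipe wall = ln(31.4/24)/(2π×48.8×4.6) = 1.905×10^-4 K/W
R_glass-fibre batt = ln(101.4/31.4)/(2π×0.0416×4.6) = 0.975 K/W
R_cellular glass = ln(171.4/101.4)/(2π×0.0396×4.6) = 0.4586 K/W
R_outer film = 1/(h_o·2πr_oL) = 1/(17.4×2π×0.1714×4.6) = 0.0116 K/W
R_total = 1.451 K/W
Q = ΔT/R_total = 29/1.451
Q = 20 W
T_interface = T_inner + Q·ΣR(inner→interface) = 262 + 20×0.9812

T ≈ 282 K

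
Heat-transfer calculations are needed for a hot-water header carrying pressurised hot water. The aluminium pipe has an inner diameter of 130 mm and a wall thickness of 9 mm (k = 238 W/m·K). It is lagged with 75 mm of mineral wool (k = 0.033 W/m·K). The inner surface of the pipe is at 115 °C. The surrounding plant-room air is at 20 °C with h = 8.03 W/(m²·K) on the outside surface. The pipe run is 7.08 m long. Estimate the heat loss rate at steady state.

Q ≈ 192 W

Radial resistances (cylindrical: R_cond = ln(r_o/r_i)/(2πkL), R_conv = 1/(h·2πrL)):
R_aluminium pipe wall = ln(74/65)/(2π×238×7.08) = 1.225×10^-5 K/W
R_mineral wool = ln(149/74)/(2π×0.033×7.08) = 0.4768 K/W
R_outer film = 1/(h_o·2πr_oL) = 1/(8.03×2π×0.149×7.08) = 0.01879 K/W
R_total = 0.4956 K/W
Q = ΔT/R_total = 95/0.4956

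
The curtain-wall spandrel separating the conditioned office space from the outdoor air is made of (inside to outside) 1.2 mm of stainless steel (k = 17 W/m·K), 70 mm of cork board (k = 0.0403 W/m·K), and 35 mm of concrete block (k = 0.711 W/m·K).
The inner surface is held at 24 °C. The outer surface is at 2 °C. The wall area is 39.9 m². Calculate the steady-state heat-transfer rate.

Treating each layer as a thermal resistance in series:
R_stainless steel = L/(kA) = 0.0012/(17×39.9) = 1.769×10^-6 K/W
R_cork board = L/(kA) = 0.07/(0.0403×39.9) = 0.04353 K/W
R_concrete block = L/(kA) = 0.035/(0.711×39.9) = 0.001234 K/W
R_total = 0.04477 K/W
Q = ΔT / R_total = 22 / 0.04477

Q ≈ 491 W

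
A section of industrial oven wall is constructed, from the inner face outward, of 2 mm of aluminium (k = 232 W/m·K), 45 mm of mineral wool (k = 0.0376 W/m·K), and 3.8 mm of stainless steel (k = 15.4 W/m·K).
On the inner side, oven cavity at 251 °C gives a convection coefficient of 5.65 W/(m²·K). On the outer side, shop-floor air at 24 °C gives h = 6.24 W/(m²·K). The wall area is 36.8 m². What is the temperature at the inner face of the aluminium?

Series thermal resistances:
R_inner film = 1/(h_i·A) = 1/(5.65×36.8) = 0.00481 K/W
R_aluminium = L/(kA) = 0.002/(232×36.8) = 2.343×10^-7 K/W
R_mineral wool = L/(kA) = 0.045/(0.0376×36.8) = 0.03252 K/W
R_stainless steel = L/(kA) = 0.0038/(15.4×36.8) = 6.705×10^-6 K/W
R_outer film = 1/(h_o·A) = 1/(6.24×36.8) = 0.004355 K/W
R_total = 0.04169 K/W;  Q = ΔT/R_total = 227/0.04169 = 5445 W
T_interface = T_inner − Q·ΣR(inner→interface) = 251 − 5440×0.00481

T ≈ 225 °C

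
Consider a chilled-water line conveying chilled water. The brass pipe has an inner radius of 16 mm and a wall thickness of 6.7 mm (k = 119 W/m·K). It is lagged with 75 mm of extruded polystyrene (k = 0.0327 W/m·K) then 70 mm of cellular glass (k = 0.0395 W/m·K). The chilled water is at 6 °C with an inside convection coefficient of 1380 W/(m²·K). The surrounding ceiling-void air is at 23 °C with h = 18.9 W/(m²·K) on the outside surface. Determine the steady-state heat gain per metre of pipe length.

For a radial system each layer contributes R = ln(r_out/r_in)/(2πkL); films add R = 1/(hA).
R_inner film = 1/(h_i·2πr₁L) = 1/(1380×2π×0.016×1) = 0.007208 K/W
R_brass pipe wall = ln(22.7/16)/(2π×119×1) = 4.678×10^-4 K/W
R_extruded polystyrene = ln(97.7/22.7)/(2π×0.0327×1) = 7.104 K/W
R_cellular glass = ln(167.7/97.7)/(2π×0.0395×1) = 2.177 K/W
R_outer film = 1/(h_o·2πr_oL) = 1/(18.9×2π×0.1677×1) = 0.05021 K/W
R_total = 9.339 K/W
Q = ΔT/R_total = 17/9.339

q′ ≈ 1.82 W/m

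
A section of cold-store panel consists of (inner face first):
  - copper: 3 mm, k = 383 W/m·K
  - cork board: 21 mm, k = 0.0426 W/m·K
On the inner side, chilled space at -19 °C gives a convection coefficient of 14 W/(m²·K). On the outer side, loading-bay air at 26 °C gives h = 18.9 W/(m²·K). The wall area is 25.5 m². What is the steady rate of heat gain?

Thermal resistances in series:
R_inner film = 1/(h_i·A) = 1/(14×25.5) = 0.002801 K/W
R_copper = L/(kA) = 0.003/(383×25.5) = 3.072×10^-7 K/W
R_cork board = L/(kA) = 0.021/(0.0426×25.5) = 0.01933 K/W
R_outer film = 1/(h_o·A) = 1/(18.9×25.5) = 0.002075 K/W
R_total = 0.02421 K/W
Q = ΔT / R_total = 45 / 0.02421

Q ≈ 1860 W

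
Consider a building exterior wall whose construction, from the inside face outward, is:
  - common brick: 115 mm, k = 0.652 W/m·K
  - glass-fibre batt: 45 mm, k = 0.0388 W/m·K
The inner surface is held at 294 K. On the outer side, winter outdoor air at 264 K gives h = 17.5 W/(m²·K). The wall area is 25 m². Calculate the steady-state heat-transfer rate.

Using the resistance-network approach (series):
R_common brick = L/(kA) = 0.115/(0.652×25) = 0.007055 K/W
R_glass-fibre batt = L/(kA) = 0.045/(0.0388×25) = 0.04639 K/W
R_outer film = 1/(h_o·A) = 1/(17.5×25) = 0.002286 K/W
R_total = 0.05573 K/W
Q = ΔT / R_total = 30 / 0.05573

Q ≈ 538 W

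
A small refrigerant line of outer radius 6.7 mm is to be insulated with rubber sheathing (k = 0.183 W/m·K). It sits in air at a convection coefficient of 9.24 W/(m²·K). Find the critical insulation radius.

For a cylinder r_cr = k/h = 0.183/9.24
r_cr = 19.8 mm; since the bare radius (6.7 mm) is below r_cr, adding a thin layer of insulation will *increase* heat loss.

r_cr ≈ 19.8 mm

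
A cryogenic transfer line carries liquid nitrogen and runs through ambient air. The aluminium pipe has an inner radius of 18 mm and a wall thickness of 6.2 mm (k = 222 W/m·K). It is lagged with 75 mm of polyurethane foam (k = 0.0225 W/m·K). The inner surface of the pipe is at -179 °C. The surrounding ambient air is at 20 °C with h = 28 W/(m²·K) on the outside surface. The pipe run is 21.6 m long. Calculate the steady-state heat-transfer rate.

Q ≈ 428 W

Per-layer cylindrical resistances, series-summed:
R_aluminium pipe wall = ln(24.2/18)/(2π×222×21.6) = 9.824×10^-6 K/W
R_polyurethane foam = ln(99.2/24.2)/(2π×0.0225×21.6) = 0.462 K/W
R_outer film = 1/(h_o·2πr_oL) = 1/(28×2π×0.0992×21.6) = 0.002653 K/W
R_total = 0.4647 K/W
Q = ΔT/R_total = 199/0.4647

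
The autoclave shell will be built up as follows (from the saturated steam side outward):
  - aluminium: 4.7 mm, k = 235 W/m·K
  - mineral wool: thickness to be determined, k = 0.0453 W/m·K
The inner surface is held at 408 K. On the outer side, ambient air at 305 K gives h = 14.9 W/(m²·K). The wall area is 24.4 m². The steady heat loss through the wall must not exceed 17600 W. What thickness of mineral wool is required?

Using the resistance-network approach (series):
R_aluminium = L/(kA) = 0.0047/(235×24.4) = 8.197×10^-7 K/W
R_outer film = 1/(h_o·A) = 1/(14.9×24.4) = 0.002751 K/W
Sum of the known resistances R_other = 0.002751 K/W
Required total resistance R_tot = ΔT/Q_allow = 103/17600 = 0.005852 K/W
R_mineral wool = R_tot − R_other = 0.003101 K/W
L = R·k·A = 0.003101×0.0453×24.4

L ≈ 3.43 mm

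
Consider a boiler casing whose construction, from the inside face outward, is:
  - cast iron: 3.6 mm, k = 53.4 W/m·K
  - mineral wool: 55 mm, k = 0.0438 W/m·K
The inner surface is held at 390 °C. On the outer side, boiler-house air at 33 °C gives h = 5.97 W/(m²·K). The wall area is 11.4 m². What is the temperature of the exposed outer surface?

Model the wall as resistances in series:
R_cast iron = L/(kA) = 0.0036/(53.4×11.4) = 5.914×10^-6 K/W
R_mineral wool = L/(kA) = 0.055/(0.0438×11.4) = 0.1101 K/W
R_outer film = 1/(h_o·A) = 1/(5.97×11.4) = 0.01469 K/W
R_total = 0.1248 K/W;  Q = ΔT/R_total = 357/0.1248 = 2859 W
T_interface = T_inner − Q·ΣR(inner→interface) = 390 − 2860×0.1102

T ≈ 75 °C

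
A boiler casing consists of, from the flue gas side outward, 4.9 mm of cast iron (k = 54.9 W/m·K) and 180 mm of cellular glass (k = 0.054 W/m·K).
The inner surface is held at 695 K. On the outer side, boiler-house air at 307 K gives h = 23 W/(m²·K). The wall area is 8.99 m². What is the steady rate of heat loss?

Using the resistance-network approach (series):
R_cast iron = L/(kA) = 0.0049/(54.9×8.99) = 9.928×10^-6 K/W
R_cellular glass = L/(kA) = 0.18/(0.054×8.99) = 0.3708 K/W
R_outer film = 1/(h_o·A) = 1/(23×8.99) = 0.004836 K/W
R_total = 0.3756 K/W
Q = ΔT / R_total = 388 / 0.3756

Q ≈ 1030 W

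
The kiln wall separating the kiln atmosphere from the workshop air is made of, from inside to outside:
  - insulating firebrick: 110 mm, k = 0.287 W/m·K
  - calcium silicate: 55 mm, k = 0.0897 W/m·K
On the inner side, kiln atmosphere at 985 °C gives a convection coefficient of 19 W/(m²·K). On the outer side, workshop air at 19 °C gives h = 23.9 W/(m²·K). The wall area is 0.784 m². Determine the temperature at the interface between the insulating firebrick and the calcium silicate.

T ≈ 599 °C

Model the wall as resistances in series:
R_inner film = 1/(h_i·A) = 1/(19×0.784) = 0.06713 K/W
R_insulating firebrick = L/(kA) = 0.11/(0.287×0.784) = 0.4889 K/W
R_calcium silicate = L/(kA) = 0.055/(0.0897×0.784) = 0.7821 K/W
R_outer film = 1/(h_o·A) = 1/(23.9×0.784) = 0.05337 K/W
R_total = 1.391 K/W;  Q = ΔT/R_total = 966/1.391 = 694.2 W
T_interface = T_inner − Q·ΣR(inner→interface) = 985 − 694×0.556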